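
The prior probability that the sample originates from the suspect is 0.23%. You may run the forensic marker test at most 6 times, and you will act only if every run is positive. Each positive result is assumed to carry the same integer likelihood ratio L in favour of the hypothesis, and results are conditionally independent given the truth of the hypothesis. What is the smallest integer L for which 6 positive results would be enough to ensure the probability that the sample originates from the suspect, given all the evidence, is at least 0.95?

Prior odds = 0.0023/0.9977 = 23/9977.
Target odds = 0.95/0.05 = 19.
Need L⁶ ≥ 19 ÷ (23/9977) = 189563/23.
4⁶ = 4096 < 189563/23 ≤ 15625 = 5⁶, so L = 5.

5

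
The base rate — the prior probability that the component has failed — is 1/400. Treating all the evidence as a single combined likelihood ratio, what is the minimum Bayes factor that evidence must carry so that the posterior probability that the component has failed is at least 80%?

1596

Prior odds = 0.0025/0.9975 = 1/399.
Target odds = 0.8/0.2 = 4.
Required Bayes factor = 4 ÷ (1/399) = 1596.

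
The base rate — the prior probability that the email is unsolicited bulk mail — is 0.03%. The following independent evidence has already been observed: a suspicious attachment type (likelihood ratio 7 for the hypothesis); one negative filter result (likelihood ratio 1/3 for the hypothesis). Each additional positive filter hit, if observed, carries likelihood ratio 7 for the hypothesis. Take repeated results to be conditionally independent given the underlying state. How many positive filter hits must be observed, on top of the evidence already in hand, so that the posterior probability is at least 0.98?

6

Prior odds = 0.0003/0.9997 = 3/9997.
Combined Bayes factor of the evidence already in hand = 7 × (1/3) = 7/3.
Odds after that evidence = (3/9997) × 7/3 = 7/9997.
Target odds = 0.98/0.02 = 49.
Need 7ⁿ ≥ 49 ÷ (7/9997) = 69979.
7⁵ = 16807 falls short of 69979 but 7⁶ = 117649 reaches it, so n = 6.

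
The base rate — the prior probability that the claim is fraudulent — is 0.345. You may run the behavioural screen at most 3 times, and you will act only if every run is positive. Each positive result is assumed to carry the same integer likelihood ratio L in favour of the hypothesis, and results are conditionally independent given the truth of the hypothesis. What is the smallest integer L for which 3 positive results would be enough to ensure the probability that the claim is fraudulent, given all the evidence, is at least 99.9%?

Prior odds = 0.345/0.655 = 69/131.
Target odds = 0.999/0.001 = 999.
Need L³ ≥ 999 ÷ (69/131) = 43623/23.
12³ = 1728 < 43623/23 ≤ 2197 = 13³, so L = 13.

13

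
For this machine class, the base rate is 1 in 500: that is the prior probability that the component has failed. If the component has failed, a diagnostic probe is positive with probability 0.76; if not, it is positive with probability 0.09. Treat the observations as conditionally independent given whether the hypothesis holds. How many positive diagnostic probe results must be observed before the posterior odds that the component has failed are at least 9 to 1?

4

Prior odds = 0.002/0.998 = 1/499.
Likelihood ratio of a positive = 0.76/0.09 = 76/9.
Target odds = 9.
Need (1/499) × (76/9)ⁿ ≥ 9, i.e. (76/9)ⁿ ≥ 4491.
(76/9)³ = 438976/729 falls short of 4491 but (76/9)⁴ = 33362176/6561 reaches it, so n = 4.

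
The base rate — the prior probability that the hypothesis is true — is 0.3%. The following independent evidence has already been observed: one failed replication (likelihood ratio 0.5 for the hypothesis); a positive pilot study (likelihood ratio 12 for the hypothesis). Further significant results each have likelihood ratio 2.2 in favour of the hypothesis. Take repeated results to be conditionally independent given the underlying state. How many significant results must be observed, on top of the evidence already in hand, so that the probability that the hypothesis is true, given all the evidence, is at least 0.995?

12

Prior odds = 0.003/0.997 = 3/997.
Combined Bayes factor of the evidence already in hand = 0.5 × 12 = 6.
Odds after that evidence = (3/997) × 6 = 18/997.
Target odds = 0.995/0.005 = 199.
Need 2.2ⁿ ≥ 199 ÷ (18/997) = 198403/18.
2.2¹¹ ≈5843.18 falls short of 198403/18 but 2.2¹² ≈12855 reaches it, so n = 12.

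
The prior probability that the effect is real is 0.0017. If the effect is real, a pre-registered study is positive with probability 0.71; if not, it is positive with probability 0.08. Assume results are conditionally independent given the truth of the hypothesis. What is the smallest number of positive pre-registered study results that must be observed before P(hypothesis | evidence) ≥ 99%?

6

Prior odds: 0.0017 ÷ 0.9983 = 17/9983.
Likelihood ratio of a positive = 0.71/0.08 = 8.875.
Target odds: 0.99 ÷ 0.01 = 99.
Require 8.875ⁿ ≥ 99 ÷ (17/9983) = 988317/17.
8.875⁵ ≈55060.7 falls short of 988317/17 but 8.875⁶ ≈488664 reaches it, so n = 6.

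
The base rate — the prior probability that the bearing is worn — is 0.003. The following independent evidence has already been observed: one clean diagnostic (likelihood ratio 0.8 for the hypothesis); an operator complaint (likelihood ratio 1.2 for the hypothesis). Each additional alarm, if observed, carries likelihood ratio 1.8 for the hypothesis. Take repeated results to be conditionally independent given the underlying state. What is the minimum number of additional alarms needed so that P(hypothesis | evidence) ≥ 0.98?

17

Prior odds = 0.003/0.997 = 3/997.
Combined Bayes factor of the evidence already in hand = 0.8 × 1.2 = 0.96.
Odds after that evidence = (3/997) × 0.96 = 72/24925.
Target odds = 0.98/0.02 = 49.
Need 1.8ⁿ ≥ 49 ÷ (72/24925) = 1221325/72.
1.8¹⁶ ≈12144 falls short of 1221325/72 but 1.8¹⁷ ≈21859.1 reaches it, so n = 17.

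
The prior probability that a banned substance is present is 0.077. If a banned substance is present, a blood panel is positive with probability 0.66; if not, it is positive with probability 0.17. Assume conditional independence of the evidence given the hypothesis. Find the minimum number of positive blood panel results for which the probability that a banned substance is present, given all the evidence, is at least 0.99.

6

Prior odds = 0.077/0.923 = 77/923.
Likelihood ratio of a positive = 0.66/0.17 = 66/17.
Target odds: 0.99 ÷ 0.01 = 99.
Need (77/923) × (66/17)ⁿ ≥ 99, i.e. (66/17)ⁿ ≥ 8307/7.
(66/17)⁵ ≈882.013 falls short of 8307/7 but (66/17)⁶ ≈3424.29 reaches it, so n = 6.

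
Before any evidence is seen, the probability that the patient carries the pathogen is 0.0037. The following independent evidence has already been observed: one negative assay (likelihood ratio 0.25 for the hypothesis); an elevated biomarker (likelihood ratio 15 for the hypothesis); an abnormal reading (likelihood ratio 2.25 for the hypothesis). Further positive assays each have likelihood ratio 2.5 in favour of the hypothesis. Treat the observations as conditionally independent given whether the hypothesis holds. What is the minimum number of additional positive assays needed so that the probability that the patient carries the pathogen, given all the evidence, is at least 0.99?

Prior odds = 0.0037/0.9963 = 37/9963.
Combined Bayes factor of the evidence already in hand = 0.25 × 15 × 2.25 = 8.4375.
Odds after that evidence = (37/9963) × 8.4375 = 185/5904.
Target odds = 0.99/0.01 = 99.
Need 2.5ⁿ ≥ 99 ÷ (185/5904) = 584496/185.
2.5⁸ = 390625/256 falls short of 584496/185 but 2.5⁹ = 1953125/512 reaches it, so n = 9.

9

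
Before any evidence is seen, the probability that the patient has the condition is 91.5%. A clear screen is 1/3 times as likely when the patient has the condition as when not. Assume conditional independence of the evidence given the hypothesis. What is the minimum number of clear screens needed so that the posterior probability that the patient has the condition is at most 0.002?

Prior odds: 0.915 ÷ 0.085 = 183/17.
Likelihood ratio per clear screen = 1/3.
Target odds: 0.002 ÷ 0.998 = 1/499.
Need (183/17) × (1/3)ⁿ ≤ 1/499, i.e. (1/3)ⁿ ≤ 17/91317.
(1/3)⁷ = 1/2187 is still above 17/91317 but (1/3)⁸ = 1/6561 is at or below it, so n = 8.

8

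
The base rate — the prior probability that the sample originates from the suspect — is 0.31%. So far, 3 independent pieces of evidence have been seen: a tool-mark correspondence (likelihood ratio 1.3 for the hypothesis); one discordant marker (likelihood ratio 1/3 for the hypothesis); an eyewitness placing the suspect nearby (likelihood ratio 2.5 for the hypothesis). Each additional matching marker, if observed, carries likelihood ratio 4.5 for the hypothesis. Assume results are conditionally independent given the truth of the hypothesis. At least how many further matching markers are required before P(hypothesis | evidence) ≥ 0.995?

8

Prior odds = 0.0031/0.9969 = 31/9969.
Combined Bayes factor of the evidence already in hand = 1.3 × (1/3) × 2.5 = 13/12.
Odds after that evidence = (31/9969) × 13/12 = 403/119628.
Target odds = 0.995/0.005 = 199.
Need 4.5ⁿ ≥ 199 ÷ (403/119628) = 23805972/403.
4.5⁷ = 4782969/128 falls short of 23805972/403 but 4.5⁸ = 43046721/256 reaches it, so n = 8.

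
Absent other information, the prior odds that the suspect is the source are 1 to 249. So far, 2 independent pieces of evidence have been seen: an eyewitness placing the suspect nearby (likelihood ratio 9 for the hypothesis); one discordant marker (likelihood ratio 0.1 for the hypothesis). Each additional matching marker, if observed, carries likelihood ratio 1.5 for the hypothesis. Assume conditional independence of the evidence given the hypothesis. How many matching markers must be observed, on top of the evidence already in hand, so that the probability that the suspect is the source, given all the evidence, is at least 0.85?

19

Prior odds = 1/249.
Combined Bayes factor of the evidence already in hand = 9 × 0.1 = 0.9.
Odds after that evidence = (1/249) × 0.9 = 3/830.
Target odds = 0.85/0.15 = 17/3.
Need 1.5ⁿ ≥ 17/3 ÷ (3/830) = 14110/9.
1.5¹⁸ = 387420489/262144 falls short of 14110/9 but 1.5¹⁹ ≈2216.84 reaches it, so n = 19.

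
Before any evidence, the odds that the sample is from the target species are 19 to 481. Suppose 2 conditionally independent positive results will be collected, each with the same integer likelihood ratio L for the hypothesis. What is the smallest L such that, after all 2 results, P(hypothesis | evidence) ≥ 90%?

Prior odds = 19/481.
Target odds = 0.9/0.1 = 9.
Need L² ≥ 9 ÷ (19/481) = 4329/19.
15² = 225 < 4329/19 ≤ 256 = 16², so L = 16.

16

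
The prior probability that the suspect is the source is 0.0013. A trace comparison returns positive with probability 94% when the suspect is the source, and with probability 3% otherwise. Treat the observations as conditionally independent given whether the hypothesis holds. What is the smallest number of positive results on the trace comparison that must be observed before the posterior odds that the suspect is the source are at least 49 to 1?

Prior odds: 0.0013 ÷ 0.9987 = 13/9987.
Likelihood ratio of a positive result = 0.94/0.03 = 94/3.
Target odds = 49.
Require (94/3)ⁿ ≥ 49 ÷ (13/9987) = 489363/13.
(94/3)³ = 830584/27 falls short of 489363/13 but (94/3)⁴ = 78074896/81 reaches it, so n = 4.

4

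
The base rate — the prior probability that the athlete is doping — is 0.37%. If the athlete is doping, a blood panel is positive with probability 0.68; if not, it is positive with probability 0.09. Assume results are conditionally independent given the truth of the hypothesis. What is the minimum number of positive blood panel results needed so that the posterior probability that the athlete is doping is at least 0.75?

4

Prior odds = 0.0037/0.9963 = 37/9963.
Likelihood ratio of a positive = 0.68/0.09 = 68/9.
Target posterior odds = 0.75/0.25 = 3.
Require (68/9)ⁿ ≥ 3 ÷ (37/9963) = 29889/37.
(68/9)³ = 314432/729 falls short of 29889/37 but (68/9)⁴ = 21381376/6561 reaches it, so n = 4.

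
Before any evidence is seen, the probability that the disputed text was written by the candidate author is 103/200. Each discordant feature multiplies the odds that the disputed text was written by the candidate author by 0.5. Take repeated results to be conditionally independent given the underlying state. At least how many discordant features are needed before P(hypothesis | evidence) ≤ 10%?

Prior odds: 0.515 ÷ 0.485 = 103/97.
Likelihood ratio per discordant feature = 0.5.
Target odds: 0.1 ÷ 0.9 = 1/9.
Need (103/97) × 0.5ⁿ ≤ 1/9, i.e. 0.5ⁿ ≤ 97/927.
0.5³ = 0.125 is still above 97/927 but 0.5⁴ = 0.0625 is at or below it, so n = 4.

4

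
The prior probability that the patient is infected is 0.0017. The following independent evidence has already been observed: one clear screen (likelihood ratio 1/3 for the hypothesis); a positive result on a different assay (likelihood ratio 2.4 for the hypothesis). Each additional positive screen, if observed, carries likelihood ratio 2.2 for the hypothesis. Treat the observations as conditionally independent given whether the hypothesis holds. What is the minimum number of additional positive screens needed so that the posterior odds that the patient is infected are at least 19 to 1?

13

Prior odds = 0.0017/0.9983 = 17/9983.
Combined Bayes factor of the evidence already in hand = (1/3) × 2.4 = 0.8.
Odds after that evidence = (17/9983) × 0.8 = 68/49915.
Target odds = 19.
Need 2.2ⁿ ≥ 19 ÷ (68/49915) = 948385/68.
2.2¹² ≈12855 falls short of 948385/68 but 2.2¹³ ≈28281 reaches it, so n = 13.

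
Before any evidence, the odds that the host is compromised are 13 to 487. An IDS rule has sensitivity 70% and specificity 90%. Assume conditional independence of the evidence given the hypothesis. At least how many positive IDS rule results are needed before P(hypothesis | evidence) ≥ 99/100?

5

Prior odds = 13/487.
False-positive rate = 1 − 0.9 = 0.1; likelihood ratio of a positive = 0.7/0.1 = 7.
Target posterior odds = 0.99/0.01 = 99.
Need (13/487) × 7ⁿ ≥ 99, i.e. 7ⁿ ≥ 48213/13.
7⁴ = 2401 falls short of 48213/13 but 7⁵ = 16807 reaches it, so n = 5.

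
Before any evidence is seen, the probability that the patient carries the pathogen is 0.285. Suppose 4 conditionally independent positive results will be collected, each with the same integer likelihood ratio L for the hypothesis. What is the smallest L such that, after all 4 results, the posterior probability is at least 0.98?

4

Prior odds = 0.285/0.715 = 57/143.
Target odds = 0.98/0.02 = 49.
Need L⁴ ≥ 49 ÷ (57/143) = 7007/57.
3⁴ = 81 < 7007/57 ≤ 256 = 4⁴, so L = 4.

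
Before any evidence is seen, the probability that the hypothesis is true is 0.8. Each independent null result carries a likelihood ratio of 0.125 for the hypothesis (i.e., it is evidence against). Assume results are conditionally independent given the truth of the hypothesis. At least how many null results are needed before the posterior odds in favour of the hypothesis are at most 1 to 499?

4

Prior odds = 0.8/0.2 = 4.
Likelihood ratio per null result = 0.125.
Target odds = 1/499.
Require 0.125ⁿ ≤ 1/499 ÷ 4 = 1/1996.
0.125³ = 0.001953125 is still above 1/1996 but 0.125⁴ = 1/4096 is at or below it, so n = 4.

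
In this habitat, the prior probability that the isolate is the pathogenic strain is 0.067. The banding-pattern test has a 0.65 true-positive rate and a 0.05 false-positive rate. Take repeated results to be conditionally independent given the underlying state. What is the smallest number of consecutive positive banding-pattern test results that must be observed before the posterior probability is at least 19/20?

Prior odds = 0.067/0.933 = 67/933.
Likelihood ratio of a positive result = 0.65/0.05 = 13.
Target posterior odds = 0.95/0.05 = 19.
Need (67/933) × 13ⁿ ≥ 19, i.e. 13ⁿ ≥ 17727/67.
13² = 169 falls short of 17727/67 but 13³ = 2197 reaches it, so n = 3.

3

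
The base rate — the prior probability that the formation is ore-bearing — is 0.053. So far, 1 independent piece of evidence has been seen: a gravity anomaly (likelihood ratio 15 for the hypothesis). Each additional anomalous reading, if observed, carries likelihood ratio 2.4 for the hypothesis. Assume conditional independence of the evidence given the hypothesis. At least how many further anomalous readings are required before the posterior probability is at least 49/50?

Prior odds = 0.053/0.947 = 53/947.
Bayes factor of the evidence already in hand = 15.
Odds after that evidence = (53/947) × 15 = 795/947.
Target odds = 0.98/0.02 = 49.
Need 2.4ⁿ ≥ 49 ÷ (795/947) = 46403/795.
2.4⁴ = 33.1776 falls short of 46403/795 but 2.4⁵ = 79.62624 reaches it, so n = 5.

5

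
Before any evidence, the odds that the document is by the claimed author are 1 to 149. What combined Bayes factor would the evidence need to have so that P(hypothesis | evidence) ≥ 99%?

Prior odds = 1/149.
Target odds = 0.99/0.01 = 99.
Required Bayes factor = 99 ÷ (1/149) = 14751.

14751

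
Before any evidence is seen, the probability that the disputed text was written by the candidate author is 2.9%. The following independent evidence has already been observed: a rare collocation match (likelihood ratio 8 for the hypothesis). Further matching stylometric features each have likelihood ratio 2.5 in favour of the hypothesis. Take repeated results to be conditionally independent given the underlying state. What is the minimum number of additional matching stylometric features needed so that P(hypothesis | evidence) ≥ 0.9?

Prior odds = 0.029/0.971 = 29/971.
Bayes factor of the evidence already in hand = 8.
Odds after that evidence = (29/971) × 8 = 232/971.
Target odds = 0.9/0.1 = 9.
Need 2.5ⁿ ≥ 9 ÷ (232/971) = 8739/232.
2.5³ = 15.625 falls short of 8739/232 but 2.5⁴ = 39.0625 reaches it, so n = 4.

4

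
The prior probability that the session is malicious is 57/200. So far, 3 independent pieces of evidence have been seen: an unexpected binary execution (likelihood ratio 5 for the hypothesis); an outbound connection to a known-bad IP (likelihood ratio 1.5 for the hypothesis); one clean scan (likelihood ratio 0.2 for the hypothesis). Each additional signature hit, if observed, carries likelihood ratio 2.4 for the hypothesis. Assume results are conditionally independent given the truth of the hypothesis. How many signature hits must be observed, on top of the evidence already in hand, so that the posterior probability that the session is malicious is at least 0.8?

3

Prior odds = 0.285/0.715 = 57/143.
Combined Bayes factor of the evidence already in hand = 5 × 1.5 × 0.2 = 1.5.
Odds after that evidence = (57/143) × 1.5 = 171/286.
Target odds = 0.8/0.2 = 4.
Need 2.4ⁿ ≥ 4 ÷ (171/286) = 1144/171.
2.4² = 5.76 falls short of 1144/171 but 2.4³ = 13.824 reaches it, so n = 3.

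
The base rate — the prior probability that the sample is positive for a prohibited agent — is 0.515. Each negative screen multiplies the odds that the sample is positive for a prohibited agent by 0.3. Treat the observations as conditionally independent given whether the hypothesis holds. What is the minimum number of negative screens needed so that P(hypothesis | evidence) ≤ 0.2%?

Prior odds = 0.515/0.485 = 103/97.
Likelihood ratio per negative screen = 0.3.
Target odds: 0.002 ÷ 0.998 = 1/499.
Require 0.3ⁿ ≤ 1/499 ÷ (103/97) = 97/51397.
0.3⁵ = 243/100000 is still above 97/51397 but 0.3⁶ = 729/1000000 is at or below it, so n = 6.

6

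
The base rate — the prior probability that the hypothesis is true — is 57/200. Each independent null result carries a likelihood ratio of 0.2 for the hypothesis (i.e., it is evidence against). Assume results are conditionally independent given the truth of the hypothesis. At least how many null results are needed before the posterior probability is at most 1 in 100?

Prior odds = 0.285/0.715 = 57/143.
Likelihood ratio per null result = 0.2.
Target odds: 0.01 ÷ 0.99 = 1/99.
Need (57/143) × 0.2ⁿ ≤ 1/99, i.e. 0.2ⁿ ≤ 13/513.
0.2² = 0.04 is still above 13/513 but 0.2³ = 0.008 is at or below it, so n = 3.

3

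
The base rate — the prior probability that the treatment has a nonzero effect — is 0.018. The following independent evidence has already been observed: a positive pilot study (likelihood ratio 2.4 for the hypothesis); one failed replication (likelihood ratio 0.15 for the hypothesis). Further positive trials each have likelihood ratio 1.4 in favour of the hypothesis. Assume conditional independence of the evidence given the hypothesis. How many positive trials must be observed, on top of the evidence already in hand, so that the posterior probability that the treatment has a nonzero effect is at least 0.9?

Prior odds = 0.018/0.982 = 9/491.
Combined Bayes factor of the evidence already in hand = 2.4 × 0.15 = 0.36.
Odds after that evidence = (9/491) × 0.36 = 81/12275.
Target odds = 0.9/0.1 = 9.
Need 1.4ⁿ ≥ 9 ÷ (81/12275) = 12275/9.
1.4²¹ ≈1171.36 falls short of 12275/9 but 1.4²² ≈1639.9 reaches it, so n = 22.

22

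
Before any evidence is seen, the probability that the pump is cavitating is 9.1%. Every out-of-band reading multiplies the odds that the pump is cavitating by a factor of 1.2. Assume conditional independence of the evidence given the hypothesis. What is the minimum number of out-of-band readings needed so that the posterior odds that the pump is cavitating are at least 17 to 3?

23

Prior odds: 0.091 ÷ 0.909 = 91/909.
Likelihood ratio per out-of-band reading = 1.2.
Target odds = 17/3.
Need (91/909) × 1.2ⁿ ≥ 17/3, i.e. 1.2ⁿ ≥ 5151/91.
1.2²² ≈55.2061 falls short of 5151/91 but 1.2²³ ≈66.2474 reaches it, so n = 23.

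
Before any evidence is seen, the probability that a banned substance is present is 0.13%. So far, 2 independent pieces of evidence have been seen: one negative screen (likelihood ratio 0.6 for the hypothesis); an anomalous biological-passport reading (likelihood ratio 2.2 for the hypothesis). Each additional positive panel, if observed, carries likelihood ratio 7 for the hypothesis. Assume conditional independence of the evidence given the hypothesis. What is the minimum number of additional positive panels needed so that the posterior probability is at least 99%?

Prior odds = 0.0013/0.9987 = 13/9987.
Combined Bayes factor of the evidence already in hand = 0.6 × 2.2 = 1.32.
Odds after that evidence = (13/9987) × 1.32 = 143/83225.
Target odds = 0.99/0.01 = 99.
Need 7ⁿ ≥ 99 ÷ (143/83225) = 749025/13.
7⁵ = 16807 falls short of 749025/13 but 7⁶ = 117649 reaches it, so n = 6.

6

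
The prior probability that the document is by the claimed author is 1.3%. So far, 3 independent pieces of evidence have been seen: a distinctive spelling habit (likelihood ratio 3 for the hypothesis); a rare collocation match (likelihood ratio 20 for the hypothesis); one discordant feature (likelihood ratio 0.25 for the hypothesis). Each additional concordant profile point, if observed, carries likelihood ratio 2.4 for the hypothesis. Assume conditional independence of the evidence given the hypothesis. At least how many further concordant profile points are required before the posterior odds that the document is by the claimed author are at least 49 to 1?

Prior odds = 0.013/0.987 = 13/987.
Combined Bayes factor of the evidence already in hand = 3 × 20 × 0.25 = 15.
Odds after that evidence = (13/987) × 15 = 65/329.
Target odds = 49.
Need 2.4ⁿ ≥ 49 ÷ (65/329) = 16121/65.
2.4⁶ = 2985984/15625 falls short of 16121/65 but 2.4⁷ = 35831808/78125 reaches it, so n = 7.

7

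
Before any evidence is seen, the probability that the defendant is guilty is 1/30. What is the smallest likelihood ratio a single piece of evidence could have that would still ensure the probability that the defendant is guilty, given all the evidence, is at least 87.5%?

Prior odds = (1/30)/(29/30) = 1/29.
Target odds = 0.875/0.125 = 7.
Required Bayes factor = 7 ÷ (1/29) = 203.

203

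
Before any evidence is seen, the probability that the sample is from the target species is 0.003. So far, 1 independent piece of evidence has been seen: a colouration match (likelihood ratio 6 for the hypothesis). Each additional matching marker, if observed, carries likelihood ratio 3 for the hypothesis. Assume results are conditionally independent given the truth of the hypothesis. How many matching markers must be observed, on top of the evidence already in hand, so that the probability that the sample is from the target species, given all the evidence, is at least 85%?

6

Prior odds = 0.003/0.997 = 3/997.
Bayes factor of the evidence already in hand = 6.
Odds after that evidence = (3/997) × 6 = 18/997.
Target odds = 0.85/0.15 = 17/3.
Need 3ⁿ ≥ 17/3 ÷ (18/997) = 16949/54.
3⁵ = 243 falls short of 16949/54 but 3⁶ = 729 reaches it, so n = 6.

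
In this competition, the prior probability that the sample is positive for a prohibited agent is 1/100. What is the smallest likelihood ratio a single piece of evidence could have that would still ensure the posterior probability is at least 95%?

Prior odds = 0.01/0.99 = 1/99.
Target odds = 0.95/0.05 = 19.
Required Bayes factor = 19 ÷ (1/99) = 1881.

1881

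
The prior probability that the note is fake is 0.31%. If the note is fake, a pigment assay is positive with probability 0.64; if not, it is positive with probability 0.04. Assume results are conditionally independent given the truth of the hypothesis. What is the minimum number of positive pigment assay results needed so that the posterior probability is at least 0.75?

3

Prior odds: 0.0031 ÷ 0.9969 = 31/9969.
Likelihood ratio of a positive = 0.64/0.04 = 16.
Target posterior odds = 0.75/0.25 = 3.
Require 16ⁿ ≥ 3 ÷ (31/9969) = 29907/31.
16² = 256 falls short of 29907/31 but 16³ = 4096 reaches it, so n = 3.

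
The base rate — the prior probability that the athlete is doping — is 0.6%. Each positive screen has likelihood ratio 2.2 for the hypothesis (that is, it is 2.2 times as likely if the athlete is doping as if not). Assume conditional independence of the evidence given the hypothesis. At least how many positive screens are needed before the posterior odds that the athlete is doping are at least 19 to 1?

11

Prior odds = 0.006/0.994 = 3/497.
Likelihood ratio per positive screen = 2.2.
Target odds = 19.
Require 2.2ⁿ ≥ 19 ÷ (3/497) = 9443/3.
2.2¹⁰ ≈2655.99 falls short of 9443/3 but 2.2¹¹ ≈5843.18 reaches it, so n = 11.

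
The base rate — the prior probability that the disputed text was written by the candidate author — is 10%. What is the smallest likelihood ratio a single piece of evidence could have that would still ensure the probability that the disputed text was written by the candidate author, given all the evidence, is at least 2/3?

18

Prior odds = 0.1/0.9 = 1/9.
Target odds = (2/3)/(1/3) = 2.
Required Bayes factor = 2 ÷ (1/9) = 18.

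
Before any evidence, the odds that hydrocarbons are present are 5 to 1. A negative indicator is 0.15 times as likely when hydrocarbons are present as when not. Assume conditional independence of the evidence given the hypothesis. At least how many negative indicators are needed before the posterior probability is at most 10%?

Prior odds = 5.
Likelihood ratio per negative indicator = 0.15.
Target posterior odds = 0.1/0.9 = 1/9.
Require 0.15ⁿ ≤ 1/9 ÷ 5 = 1/45.
0.15² = 0.0225 is still above 1/45 but 0.15³ = 0.003375 is at or below it, so n = 3.

3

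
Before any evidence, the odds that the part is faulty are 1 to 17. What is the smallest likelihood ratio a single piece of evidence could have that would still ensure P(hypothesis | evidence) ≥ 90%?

153

Prior odds = 1/17.
Target odds = 0.9/0.1 = 9.
Required Bayes factor = 9 ÷ (1/17) = 153.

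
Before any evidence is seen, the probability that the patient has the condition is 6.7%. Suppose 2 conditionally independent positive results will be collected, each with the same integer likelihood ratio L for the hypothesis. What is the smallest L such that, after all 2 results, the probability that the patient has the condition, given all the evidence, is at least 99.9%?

Prior odds = 0.067/0.933 = 67/933.
Target odds = 0.999/0.001 = 999.
Need L² ≥ 999 ÷ (67/933) = 932067/67.
117² = 13689 < 932067/67 ≤ 13924 = 118², so L = 118.

118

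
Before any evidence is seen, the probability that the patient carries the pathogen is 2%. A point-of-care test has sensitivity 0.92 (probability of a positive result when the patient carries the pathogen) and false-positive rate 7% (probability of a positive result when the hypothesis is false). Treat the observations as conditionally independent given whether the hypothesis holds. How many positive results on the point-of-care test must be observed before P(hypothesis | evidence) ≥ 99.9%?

5

Prior odds = 0.02/0.98 = 1/49.
Likelihood ratio of a positive result = 0.92/0.07 = 92/7.
Target odds: 0.999 ÷ 0.001 = 999.
Require (92/7)ⁿ ≥ 999 ÷ (1/49) = 48951.
(92/7)⁴ = 71639296/2401 falls short of 48951 but (92/7)⁵ ≈392147 reaches it, so n = 5.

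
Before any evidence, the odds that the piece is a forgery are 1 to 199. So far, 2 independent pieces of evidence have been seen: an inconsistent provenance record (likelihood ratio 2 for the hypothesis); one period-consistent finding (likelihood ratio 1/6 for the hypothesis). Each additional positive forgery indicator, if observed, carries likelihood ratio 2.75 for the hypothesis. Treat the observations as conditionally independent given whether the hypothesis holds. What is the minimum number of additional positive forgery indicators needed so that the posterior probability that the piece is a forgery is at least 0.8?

Prior odds = 1/199.
Combined Bayes factor of the evidence already in hand = 2 × (1/6) = 1/3.
Odds after that evidence = (1/199) × 1/3 = 1/597.
Target odds = 0.8/0.2 = 4.
Need 2.75ⁿ ≥ 4 ÷ (1/597) = 2388.
2.75⁷ = 19487171/16384 falls short of 2388 but 2.75⁸ = 214358881/65536 reaches it, so n = 8.

8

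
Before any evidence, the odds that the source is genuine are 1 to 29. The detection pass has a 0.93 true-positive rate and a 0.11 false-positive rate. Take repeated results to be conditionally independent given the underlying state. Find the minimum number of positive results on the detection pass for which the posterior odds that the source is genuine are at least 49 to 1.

4

Prior odds = 1/29.
Likelihood ratio of a positive result = 0.93/0.11 = 93/11.
Target odds = 49.
Need (1/29) × (93/11)ⁿ ≥ 49, i.e. (93/11)ⁿ ≥ 1421.
(93/11)³ = 804357/1331 falls short of 1421 but (93/11)⁴ = 74805201/14641 reaches it, so n = 4.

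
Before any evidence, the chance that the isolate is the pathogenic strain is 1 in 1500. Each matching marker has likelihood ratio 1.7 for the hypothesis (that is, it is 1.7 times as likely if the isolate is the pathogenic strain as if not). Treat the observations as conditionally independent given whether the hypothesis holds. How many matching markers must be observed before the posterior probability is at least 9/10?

18

Prior odds = (1/1500)/(1499/1500) = 1/1499.
Likelihood ratio per matching marker = 1.7.
Target odds: 0.9 ÷ 0.1 = 9.
Need (1/1499) × 1.7ⁿ ≥ 9, i.e. 1.7ⁿ ≥ 13491.
1.7¹⁷ ≈8272.4 falls short of 13491 but 1.7¹⁸ ≈14063.1 reaches it, so n = 18.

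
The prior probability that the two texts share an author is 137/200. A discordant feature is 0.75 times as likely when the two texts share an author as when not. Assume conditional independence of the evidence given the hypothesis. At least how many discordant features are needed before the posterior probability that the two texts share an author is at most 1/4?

Prior odds: 0.685 ÷ 0.315 = 137/63.
Likelihood ratio per discordant feature = 0.75.
Target posterior odds = 0.25/0.75 = 1/3.
Need (137/63) × 0.75ⁿ ≤ 1/3, i.e. 0.75ⁿ ≤ 21/137.
0.75⁶ = 729/4096 is still above 21/137 but 0.75⁷ = 2187/16384 is at or below it, so n = 7.

7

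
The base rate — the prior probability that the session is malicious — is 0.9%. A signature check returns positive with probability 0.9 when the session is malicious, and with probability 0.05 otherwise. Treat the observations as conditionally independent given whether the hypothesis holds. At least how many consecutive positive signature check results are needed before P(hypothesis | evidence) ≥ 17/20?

3

Prior odds = 0.009/0.991 = 9/991.
Likelihood ratio of a positive result = 0.9/0.05 = 18.
Target odds: 0.85 ÷ 0.15 = 17/3.
Require 18ⁿ ≥ 17/3 ÷ (9/991) = 16847/27.
18² = 324 falls short of 16847/27 but 18³ = 5832 reaches it, so n = 3.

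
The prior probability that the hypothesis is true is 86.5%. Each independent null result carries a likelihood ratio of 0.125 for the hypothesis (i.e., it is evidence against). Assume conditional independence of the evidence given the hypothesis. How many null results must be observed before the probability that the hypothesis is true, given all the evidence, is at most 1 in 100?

4

Prior odds = 0.865/0.135 = 173/27.
Likelihood ratio per null result = 0.125.
Target odds: 0.01 ÷ 0.99 = 1/99.
Need (173/27) × 0.125ⁿ ≤ 1/99, i.e. 0.125ⁿ ≤ 3/1903.
0.125³ = 0.001953125 is still above 3/1903 but 0.125⁴ = 1/4096 is at or below it, so n = 4.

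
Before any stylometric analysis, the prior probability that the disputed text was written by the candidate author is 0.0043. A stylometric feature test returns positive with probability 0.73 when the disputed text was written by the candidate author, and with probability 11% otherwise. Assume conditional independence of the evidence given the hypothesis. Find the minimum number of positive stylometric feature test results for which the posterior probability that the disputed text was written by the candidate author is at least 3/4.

4

Prior odds: 0.0043 ÷ 0.9957 = 43/9957.
Likelihood ratio of a positive result = 0.73/0.11 = 73/11.
Target posterior odds = 0.75/0.25 = 3.
Need (43/9957) × (73/11)ⁿ ≥ 3, i.e. (73/11)ⁿ ≥ 29871/43.
(73/11)³ = 389017/1331 falls short of 29871/43 but (73/11)⁴ = 28398241/14641 reaches it, so n = 4.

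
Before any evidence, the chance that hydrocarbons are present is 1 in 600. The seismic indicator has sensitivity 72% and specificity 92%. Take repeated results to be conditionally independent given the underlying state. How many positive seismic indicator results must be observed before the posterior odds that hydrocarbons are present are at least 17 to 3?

Prior odds = (1/600)/(599/600) = 1/599.
False-positive rate = 1 − 0.92 = 0.08; likelihood ratio of a positive = 0.72/0.08 = 9.
Target odds = 17/3.
Require 9ⁿ ≥ 17/3 ÷ (1/599) = 10183/3.
9³ = 729 falls short of 10183/3 but 9⁴ = 6561 reaches it, so n = 4.

4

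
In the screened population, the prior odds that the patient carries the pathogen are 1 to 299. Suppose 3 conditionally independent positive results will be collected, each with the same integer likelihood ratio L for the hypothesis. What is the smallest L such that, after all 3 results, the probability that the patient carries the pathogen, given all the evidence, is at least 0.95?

Prior odds = 1/299.
Target odds = 0.95/0.05 = 19.
Need L³ ≥ 19 ÷ (1/299) = 5681.
17³ = 4913 < 5681 ≤ 5832 = 18³, so L = 18.

18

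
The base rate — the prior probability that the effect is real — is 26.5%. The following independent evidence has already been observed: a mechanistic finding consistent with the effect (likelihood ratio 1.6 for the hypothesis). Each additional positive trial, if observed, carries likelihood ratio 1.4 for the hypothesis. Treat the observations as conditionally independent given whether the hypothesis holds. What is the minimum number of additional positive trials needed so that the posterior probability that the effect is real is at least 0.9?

Prior odds = 0.265/0.735 = 53/147.
Bayes factor of the evidence already in hand = 1.6.
Odds after that evidence = (53/147) × 1.6 = 424/735.
Target odds = 0.9/0.1 = 9.
Need 1.4ⁿ ≥ 9 ÷ (424/735) = 6615/424.
1.4⁸ = 5764801/390625 falls short of 6615/424 but 1.4⁹ = 40353607/1953125 reaches it, so n = 9.

9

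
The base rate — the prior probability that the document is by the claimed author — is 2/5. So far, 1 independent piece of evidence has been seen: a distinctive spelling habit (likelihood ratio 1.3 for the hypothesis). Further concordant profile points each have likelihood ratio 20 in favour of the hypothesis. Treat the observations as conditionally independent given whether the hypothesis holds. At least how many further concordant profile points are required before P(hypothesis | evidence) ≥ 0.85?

1

Prior odds = 0.4/0.6 = 2/3.
Bayes factor of the evidence already in hand = 1.3.
Odds after that evidence = (2/3) × 1.3 = 13/15.
Target odds = 0.85/0.15 = 17/3.
Need 20ⁿ ≥ 17/3 ÷ (13/15) = 85/13.
20¹ = 20, which meets the required 85/13; so n = 1.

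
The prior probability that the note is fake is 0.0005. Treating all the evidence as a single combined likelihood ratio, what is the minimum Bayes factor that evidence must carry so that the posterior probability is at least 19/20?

Prior odds = 0.0005/0.9995 = 1/1999.
Target odds = 0.95/0.05 = 19.
Required Bayes factor = 19 ÷ (1/1999) = 37981.

37981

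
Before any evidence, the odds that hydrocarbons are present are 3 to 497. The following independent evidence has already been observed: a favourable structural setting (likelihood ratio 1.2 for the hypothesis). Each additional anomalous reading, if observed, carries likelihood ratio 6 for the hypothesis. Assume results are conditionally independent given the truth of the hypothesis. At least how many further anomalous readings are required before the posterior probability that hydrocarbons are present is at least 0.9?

Prior odds = 3/497.
Bayes factor of the evidence already in hand = 1.2.
Odds after that evidence = (3/497) × 1.2 = 18/2485.
Target odds = 0.9/0.1 = 9.
Need 6ⁿ ≥ 9 ÷ (18/2485) = 1242.5.
6³ = 216 falls short of 1242.5 but 6⁴ = 1296 reaches it, so n = 4.

4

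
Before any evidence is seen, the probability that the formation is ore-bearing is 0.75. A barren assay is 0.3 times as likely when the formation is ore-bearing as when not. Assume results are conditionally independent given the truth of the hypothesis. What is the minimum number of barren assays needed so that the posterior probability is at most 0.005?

6

Prior odds = 0.75/0.25 = 3.
Likelihood ratio per barren assay = 0.3.
Target odds: 0.005 ÷ 0.995 = 1/199.
Need 3 × 0.3ⁿ ≤ 1/199, i.e. 0.3ⁿ ≤ 1/597.
0.3⁵ = 243/100000 is still above 1/597 but 0.3⁶ = 729/1000000 is at or below it, so n = 6.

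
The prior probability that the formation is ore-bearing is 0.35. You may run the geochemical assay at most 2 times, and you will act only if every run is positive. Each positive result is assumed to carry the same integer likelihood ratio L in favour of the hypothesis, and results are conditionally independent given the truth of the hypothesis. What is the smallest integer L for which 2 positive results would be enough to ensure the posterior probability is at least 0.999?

44

Prior odds = 0.35/0.65 = 7/13.
Target odds = 0.999/0.001 = 999.
Need L² ≥ 999 ÷ (7/13) = 12987/7.
43² = 1849 < 12987/7 ≤ 1936 = 44², so L = 44.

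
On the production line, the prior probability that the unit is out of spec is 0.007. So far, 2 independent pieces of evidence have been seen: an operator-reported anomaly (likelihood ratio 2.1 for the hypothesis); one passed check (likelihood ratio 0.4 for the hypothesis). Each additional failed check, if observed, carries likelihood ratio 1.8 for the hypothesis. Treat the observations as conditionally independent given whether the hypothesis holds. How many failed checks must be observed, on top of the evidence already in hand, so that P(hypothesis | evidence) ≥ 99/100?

Prior odds = 0.007/0.993 = 7/993.
Combined Bayes factor of the evidence already in hand = 2.1 × 0.4 = 0.84.
Odds after that evidence = (7/993) × 0.84 = 49/8275.
Target odds = 0.99/0.01 = 99.
Need 1.8ⁿ ≥ 99 ÷ (49/8275) = 819225/49.
1.8¹⁶ ≈12144 falls short of 819225/49 but 1.8¹⁷ ≈21859.1 reaches it, so n = 17.

17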